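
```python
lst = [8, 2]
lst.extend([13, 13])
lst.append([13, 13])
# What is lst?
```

After line 1: lst = [8, 2]
After line 2 (extend unpacks [13, 13]): lst = [8, 2, 13, 13]
After line 3 (append adds [13, 13] as single element): lst = [8, 2, 13, 13, [13, 13]]

[8, 2, 13, 13, [13, 13]]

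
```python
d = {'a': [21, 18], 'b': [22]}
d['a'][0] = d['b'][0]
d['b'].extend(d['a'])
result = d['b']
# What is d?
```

After line 1: d = {'a': [21, 18], 'b': [22]}
After line 2 (a[0] = b[0] = 22): d = {'a': [22, 18], 'b': [22]}
After line 3 (b.extend(a) appends [22, 18]): d = {'a': [22, 18], 'b': [22, 22, 18]}
After line 4: result = d['b'] = [22, 22, 18]

{'a': [22, 18], 'b': [22, 22, 18]}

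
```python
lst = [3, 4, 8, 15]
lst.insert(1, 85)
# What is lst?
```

[3, 85, 4, 8, 15]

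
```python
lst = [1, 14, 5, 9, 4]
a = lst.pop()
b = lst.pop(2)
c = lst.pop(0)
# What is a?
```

After line 1: lst = [1, 14, 5, 9, 4]
After line 2 (pop() -> a = 4): lst = [1, 14, 5, 9]
After line 3 (pop(2) -> b = 5): lst = [1, 14, 9]
After line 4 (pop(0) -> c = 1): lst = [14, 9]

4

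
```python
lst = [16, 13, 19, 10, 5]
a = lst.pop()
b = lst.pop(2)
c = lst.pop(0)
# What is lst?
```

After line 1: lst = [16, 13, 19, 10, 5]
After line 2 (pop() -> a = 5): lst = [16, 13, 19, 10]
After line 3 (pop(2) -> b = 19): lst = [16, 13, 10]
After line 4 (pop(0) -> c = 16): lst = [13, 10]

[13, 10]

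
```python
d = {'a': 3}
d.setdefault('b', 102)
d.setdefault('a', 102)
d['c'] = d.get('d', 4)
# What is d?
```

After line 1: d = {'a': 3}
After line 2 (setdefault adds 'b'=102): d = {'a': 3, 'b': 102}
After line 3 (setdefault 'a' no-op, already exists): d = {'a': 3, 'b': 102}
After line 4 (get('d', 4) returns default since 'd' not in d): d = {'a': 3, 'b': 102, 'c': 4}

{'a': 3, 'b': 102, 'c': 4}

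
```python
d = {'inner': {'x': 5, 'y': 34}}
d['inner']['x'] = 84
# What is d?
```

After line 1: d = {'inner': {'x': 5, 'y': 34}}
After line 2 (inner x overwritten): d = {'inner': {'x': 84, 'y': 34}}

{'inner': {'x': 84, 'y': 34}}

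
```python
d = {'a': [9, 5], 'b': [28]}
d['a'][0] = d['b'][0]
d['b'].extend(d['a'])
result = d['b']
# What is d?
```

After line 1: d = {'a': [9, 5], 'b': [28]}
After line 2 (a[0] = b[0] = 28): d = {'a': [28, 5], 'b': [28]}
After line 3 (b.extend(a) appends [28, 5]): d = {'a': [28, 5], 'b': [28, 28, 5]}
After line 4: result = d['b'] = [28, 28, 5]

{'a': [28, 5], 'b': [28, 28, 5]}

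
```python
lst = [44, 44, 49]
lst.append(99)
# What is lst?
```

[44, 44, 49, 99]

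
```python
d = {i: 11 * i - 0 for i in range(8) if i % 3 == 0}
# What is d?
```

{0: 0, 3: 33, 6: 66}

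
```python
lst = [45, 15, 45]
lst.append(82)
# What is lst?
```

[45, 15, 45, 82]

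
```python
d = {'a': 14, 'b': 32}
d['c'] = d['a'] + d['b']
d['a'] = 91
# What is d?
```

After line 1: d = {'a': 14, 'b': 32}
After line 2 (d['c'] = 14 + 32): d = {'a': 14, 'b': 32, 'c': 46}
After line 3: d = {'a': 91, 'b': 32, 'c': 46}

{'a': 91, 'b': 32, 'c': 46}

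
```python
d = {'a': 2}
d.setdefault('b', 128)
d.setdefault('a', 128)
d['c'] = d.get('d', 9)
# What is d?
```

After line 1: d = {'a': 2}
After line 2 (setdefault adds 'b'=128): d = {'a': 2, 'b': 128}
After line 3 (setdefault 'a' no-op, already exists): d = {'a': 2, 'b': 128}
After line 4 (get('d', 9) returns default since 'd' not in d): d = {'a': 2, 'b': 128, 'c': 9}

{'a': 2, 'b': 128, 'c': 9}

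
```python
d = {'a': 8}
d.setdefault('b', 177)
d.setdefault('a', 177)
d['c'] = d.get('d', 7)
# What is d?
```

After line 1: d = {'a': 8}
After line 2 (setdefault adds 'b'=177): d = {'a': 8, 'b': 177}
After line 3 (setdefault 'a' no-op, already exists): d = {'a': 8, 'b': 177}
After line 4 (get('d', 7) returns default since 'd' not in d): d = {'a': 8, 'b': 177, 'c': 7}

{'a': 8, 'b': 177, 'c': 7}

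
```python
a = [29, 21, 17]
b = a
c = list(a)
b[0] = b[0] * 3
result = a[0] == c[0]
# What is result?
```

After line 1: a = [29, 21, 17]
After line 2 (b = a, alias): a = [29, 21, 17], b = [29, 21, 17]
After line 3 (c = list(a) is a copy, new object): c = [29, 21, 17]
After line 4 (b[0] = 29 * 3 = 87; mutates shared a/b): a = b = [87, 21, 17], c = [29, 21, 17]
After line 5 (a[0] = 87, c[0] = 29; result = False)

False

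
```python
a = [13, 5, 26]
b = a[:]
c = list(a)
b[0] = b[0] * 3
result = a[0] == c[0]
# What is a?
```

After line 1: a = [13, 5, 26]
After line 2 (b = a[:], copy): a = [13, 5, 26], b = [13, 5, 26]
After line 3 (c = list(a) is a copy, new object): c = [13, 5, 26]
After line 4 (b[0] = 13 * 3 = 39; only b mutates (copy)): a = [13, 5, 26], b = [39, 5, 26], c = [13, 5, 26]
After line 5 (a[0] = 13, c[0] = 13; result = True)

[13, 5, 26]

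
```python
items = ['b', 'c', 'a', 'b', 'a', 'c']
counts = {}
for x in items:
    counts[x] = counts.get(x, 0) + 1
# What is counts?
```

Initial: counts = {}, items = ['b', 'c', 'a', 'b', 'a', 'c']
See 'b': counts = {'b': 1}
See 'c': counts = {'b': 1, 'c': 1}
See 'a': counts = {'b': 1, 'c': 1, 'a': 1}
See 'b': counts = {'b': 2, 'c': 1, 'a': 1}
See 'a': counts = {'b': 2, 'c': 1, 'a': 2}
See 'c': counts = {'b': 2, 'c': 2, 'a': 2}

{'b': 2, 'c': 2, 'a': 2}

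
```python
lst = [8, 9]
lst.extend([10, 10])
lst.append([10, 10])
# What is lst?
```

After line 1: lst = [8, 9]
After line 2 (extend unpacks [10, 10]): lst = [8, 9, 10, 10]
After line 3 (append adds [10, 10] as single element): lst = [8, 9, 10, 10, [10, 10]]

[8, 9, 10, 10, [10, 10]]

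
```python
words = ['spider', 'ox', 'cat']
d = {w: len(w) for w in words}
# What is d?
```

{'spider': 6, 'ox': 2, 'cat': 3}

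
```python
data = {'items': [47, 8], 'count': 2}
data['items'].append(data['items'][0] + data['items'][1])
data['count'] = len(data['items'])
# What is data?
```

After line 1: data = {'items': [47, 8], 'count': 2}
After line 2 (append 47 + 8 = 55): data = {'items': [47, 8, 55], 'count': 2}
After line 3 (count = len(items) = 3): data = {'items': [47, 8, 55], 'count': 3}

{'items': [47, 8, 55], 'count': 3}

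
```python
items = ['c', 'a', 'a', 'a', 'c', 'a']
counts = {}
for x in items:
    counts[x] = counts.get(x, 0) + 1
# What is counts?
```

Initial: counts = {}, items = ['c', 'a', 'a', 'a', 'c', 'a']
See 'c': counts = {'c': 1}
See 'a': counts = {'c': 1, 'a': 1}
See 'a': counts = {'c': 1, 'a': 2}
See 'a': counts = {'c': 1, 'a': 3}
See 'c': counts = {'c': 2, 'a': 3}
See 'a': counts = {'c': 2, 'a': 4}

{'c': 2, 'a': 4}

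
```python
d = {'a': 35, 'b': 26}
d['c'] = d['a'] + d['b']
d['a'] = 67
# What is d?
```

After line 1: d = {'a': 35, 'b': 26}
After line 2 (d['c'] = 35 + 26): d = {'a': 35, 'b': 26, 'c': 61}
After line 3: d = {'a': 67, 'b': 26, 'c': 61}

{'a': 67, 'b': 26, 'c': 61}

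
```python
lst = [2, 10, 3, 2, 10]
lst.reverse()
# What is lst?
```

[10, 2, 3, 10, 2]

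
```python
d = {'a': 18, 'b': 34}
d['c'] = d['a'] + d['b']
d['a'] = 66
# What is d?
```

After line 1: d = {'a': 18, 'b': 34}
After line 2 (d['c'] = 18 + 34): d = {'a': 18, 'b': 34, 'c': 52}
After line 3: d = {'a': 66, 'b': 34, 'c': 52}

{'a': 66, 'b': 34, 'c': 52}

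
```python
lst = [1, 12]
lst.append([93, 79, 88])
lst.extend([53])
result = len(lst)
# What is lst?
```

After line 1: lst = [1, 12]
After line 2 (append adds [93, 79, 88] as single element): lst = [1, 12, [93, 79, 88]]
After line 3 (extend unpacks [53], adds 53): lst = [1, 12, [93, 79, 88], 53]
After line 4: result = len(lst) = 4

[1, 12, [93, 79, 88], 53]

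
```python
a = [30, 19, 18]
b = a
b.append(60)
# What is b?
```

After line 1: a = [30, 19, 18]
After line 2 (b = a is an alias, same object): a = [30, 19, 18], b = [30, 19, 18]
After line 3 (b.append mutates the shared list): a = [30, 19, 18, 60], b = [30, 19, 18, 60]

[30, 19, 18, 60]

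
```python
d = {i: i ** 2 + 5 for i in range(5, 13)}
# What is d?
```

{5: 30, 6: 41, 7: 54, 8: 69, 9: 86, 10: 105, 11: 126, 12: 149}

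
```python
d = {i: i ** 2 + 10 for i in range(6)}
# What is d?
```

{0: 10, 1: 11, 2: 14, 3: 19, 4: 26, 5: 35}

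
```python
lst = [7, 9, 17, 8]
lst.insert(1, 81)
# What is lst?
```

[7, 81, 9, 17, 8]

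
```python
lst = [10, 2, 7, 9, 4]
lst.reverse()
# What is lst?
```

[4, 9, 7, 2, 10]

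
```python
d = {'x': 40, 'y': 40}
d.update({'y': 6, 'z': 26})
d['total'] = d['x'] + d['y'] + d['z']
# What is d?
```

After line 1: d = {'x': 40, 'y': 40}
After line 2 (y overwritten, z added): d = {'x': 40, 'y': 6, 'z': 26}
After line 3 (total = 40 + 6 + 26 = 72): d = {'x': 40, 'y': 6, 'z': 26, 'total': 72}

{'x': 40, 'y': 6, 'z': 26, 'total': 72}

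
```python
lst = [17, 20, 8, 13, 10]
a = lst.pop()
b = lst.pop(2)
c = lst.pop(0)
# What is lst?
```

After line 1: lst = [17, 20, 8, 13, 10]
After line 2 (pop() -> a = 10): lst = [17, 20, 8, 13]
After line 3 (pop(2) -> b = 8): lst = [17, 20, 13]
After line 4 (pop(0) -> c = 17): lst = [20, 13]

[20, 13]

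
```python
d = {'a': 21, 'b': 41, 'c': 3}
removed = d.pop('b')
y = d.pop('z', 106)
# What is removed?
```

After line 1: d = {'a': 21, 'b': 41, 'c': 3}
After line 2 (pop 'b' returns 41): d = {'a': 21, 'c': 3}, removed = 41
After line 3 (pop 'z' missing, returns default 106): d = {'a': 21, 'c': 3}, y = 106

41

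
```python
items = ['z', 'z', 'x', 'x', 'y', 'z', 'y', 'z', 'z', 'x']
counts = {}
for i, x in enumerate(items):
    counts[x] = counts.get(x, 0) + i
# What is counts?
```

Initial: counts = {}, items = ['z', 'z', 'x', 'x', 'y', 'z', 'y', 'z', 'z', 'x']
i=0, x='z': counts = {'z': 0}
i=1, x='z': counts = {'z': 1}
i=2, x='x': counts = {'z': 1, 'x': 2}
i=3, x='x': counts = {'z': 1, 'x': 5}
i=4, x='y': counts = {'z': 1, 'x': 5, 'y': 4}
i=5, x='z': counts = {'z': 6, 'x': 5, 'y': 4}
i=6, x='y': counts = {'z': 6, 'x': 5, 'y': 10}
i=7, x='z': counts = {'z': 13, 'x': 5, 'y': 10}
i=8, x='z': counts = {'z': 21, 'x': 5, 'y': 10}
i=9, x='x': counts = {'z': 21, 'x': 14, 'y': 10}

{'z': 21, 'x': 14, 'y': 10}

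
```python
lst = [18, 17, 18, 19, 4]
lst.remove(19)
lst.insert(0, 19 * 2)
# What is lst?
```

After line 1: lst = [18, 17, 18, 19, 4]
After line 2 (remove first 19): lst = [18, 17, 18, 4]
After line 3 (insert 38 at index 0): lst = [38, 18, 17, 18, 4]

[38, 18, 17, 18, 4]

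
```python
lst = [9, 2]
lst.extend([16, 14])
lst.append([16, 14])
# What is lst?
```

After line 1: lst = [9, 2]
After line 2 (extend unpacks [16, 14]): lst = [9, 2, 16, 14]
After line 3 (append adds [16, 14] as single element): lst = [9, 2, 16, 14, [16, 14]]

[9, 2, 16, 14, [16, 14]]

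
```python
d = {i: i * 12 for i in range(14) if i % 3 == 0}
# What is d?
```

{0: 0, 3: 36, 6: 72, 9: 108, 12: 144}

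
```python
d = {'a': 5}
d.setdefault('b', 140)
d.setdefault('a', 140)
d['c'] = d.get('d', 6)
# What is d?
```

After line 1: d = {'a': 5}
After line 2 (setdefault adds 'b'=140): d = {'a': 5, 'b': 140}
After line 3 (setdefault 'a' no-op, already exists): d = {'a': 5, 'b': 140}
After line 4 (get('d', 6) returns default since 'd' not in d): d = {'a': 5, 'b': 140, 'c': 6}

{'a': 5, 'b': 140, 'c': 6}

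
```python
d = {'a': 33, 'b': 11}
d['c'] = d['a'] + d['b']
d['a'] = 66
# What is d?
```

After line 1: d = {'a': 33, 'b': 11}
After line 2 (d['c'] = 33 + 11): d = {'a': 33, 'b': 11, 'c': 44}
After line 3: d = {'a': 66, 'b': 11, 'c': 44}

{'a': 66, 'b': 11, 'c': 44}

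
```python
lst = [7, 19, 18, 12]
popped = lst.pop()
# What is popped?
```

12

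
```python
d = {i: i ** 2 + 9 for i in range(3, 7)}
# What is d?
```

{3: 18, 4: 25, 5: 34, 6: 45}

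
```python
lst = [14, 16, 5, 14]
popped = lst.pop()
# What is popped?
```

14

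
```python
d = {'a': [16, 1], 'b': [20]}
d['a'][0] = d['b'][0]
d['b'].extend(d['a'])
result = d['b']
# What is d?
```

After line 1: d = {'a': [16, 1], 'b': [20]}
After line 2 (a[0] = b[0] = 20): d = {'a': [20, 1], 'b': [20]}
After line 3 (b.extend(a) appends [20, 1]): d = {'a': [20, 1], 'b': [20, 20, 1]}
After line 4: result = d['b'] = [20, 20, 1]

{'a': [20, 1], 'b': [20, 20, 1]}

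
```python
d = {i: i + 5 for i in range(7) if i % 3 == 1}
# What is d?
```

{1: 6, 4: 9}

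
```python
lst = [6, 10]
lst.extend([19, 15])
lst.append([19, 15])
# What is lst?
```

After line 1: lst = [6, 10]
After line 2 (extend unpacks [19, 15]): lst = [6, 10, 19, 15]
After line 3 (append adds [19, 15] as single element): lst = [6, 10, 19, 15, [19, 15]]

[6, 10, 19, 15, [19, 15]]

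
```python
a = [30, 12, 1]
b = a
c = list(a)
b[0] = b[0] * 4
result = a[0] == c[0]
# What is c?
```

After line 1: a = [30, 12, 1]
After line 2 (b = a, alias): a = [30, 12, 1], b = [30, 12, 1]
After line 3 (c = list(a) is a copy, new object): c = [30, 12, 1]
After line 4 (b[0] = 30 * 4 = 120; mutates shared a/b): a = b = [120, 12, 1], c = [30, 12, 1]
After line 5 (a[0] = 120, c[0] = 30; result = False)

[30, 12, 1]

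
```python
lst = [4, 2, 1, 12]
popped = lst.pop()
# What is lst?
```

[4, 2, 1]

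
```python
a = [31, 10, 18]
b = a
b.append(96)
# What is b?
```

After line 1: a = [31, 10, 18]
After line 2 (b = a is an alias, same object): a = [31, 10, 18], b = [31, 10, 18]
After line 3 (b.append mutates the shared list): a = [31, 10, 18, 96], b = [31, 10, 18, 96]

[31, 10, 18, 96]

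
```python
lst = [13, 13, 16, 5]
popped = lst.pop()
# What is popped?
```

5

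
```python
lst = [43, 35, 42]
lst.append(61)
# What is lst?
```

[43, 35, 42, 61]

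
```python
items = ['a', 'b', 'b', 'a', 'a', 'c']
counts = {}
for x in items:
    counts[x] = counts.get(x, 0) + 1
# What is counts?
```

Initial: counts = {}, items = ['a', 'b', 'b', 'a', 'a', 'c']
See 'a': counts = {'a': 1}
See 'b': counts = {'a': 1, 'b': 1}
See 'b': counts = {'a': 1, 'b': 2}
See 'a': counts = {'a': 2, 'b': 2}
See 'a': counts = {'a': 3, 'b': 2}
See 'c': counts = {'a': 3, 'b': 2, 'c': 1}

{'a': 3, 'b': 2, 'c': 1}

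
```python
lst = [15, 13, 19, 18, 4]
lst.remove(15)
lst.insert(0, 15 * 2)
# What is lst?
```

After line 1: lst = [15, 13, 19, 18, 4]
After line 2 (remove first 15): lst = [13, 19, 18, 4]
After line 3 (insert 30 at index 0): lst = [30, 13, 19, 18, 4]

[30, 13, 19, 18, 4]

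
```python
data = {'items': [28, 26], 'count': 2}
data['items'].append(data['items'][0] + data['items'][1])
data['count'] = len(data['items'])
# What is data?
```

After line 1: data = {'items': [28, 26], 'count': 2}
After line 2 (append 28 + 26 = 54): data = {'items': [28, 26, 54], 'count': 2}
After line 3 (count = len(items) = 3): data = {'items': [28, 26, 54], 'count': 3}

{'items': [28, 26, 54], 'count': 3}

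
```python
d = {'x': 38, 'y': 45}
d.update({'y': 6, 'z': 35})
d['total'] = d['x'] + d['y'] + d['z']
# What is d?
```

After line 1: d = {'x': 38, 'y': 45}
After line 2 (y overwritten, z added): d = {'x': 38, 'y': 6, 'z': 35}
After line 3 (total = 38 + 6 + 35 = 79): d = {'x': 38, 'y': 6, 'z': 35, 'total': 79}

{'x': 38, 'y': 6, 'z': 35, 'total': 79}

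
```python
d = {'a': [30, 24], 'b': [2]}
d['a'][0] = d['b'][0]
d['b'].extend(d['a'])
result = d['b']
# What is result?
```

After line 1: d = {'a': [30, 24], 'b': [2]}
After line 2 (a[0] = b[0] = 2): d = {'a': [2, 24], 'b': [2]}
After line 3 (b.extend(a) appends [2, 24]): d = {'a': [2, 24], 'b': [2, 2, 24]}
After line 4: result = d['b'] = [2, 2, 24]

[2, 2, 24]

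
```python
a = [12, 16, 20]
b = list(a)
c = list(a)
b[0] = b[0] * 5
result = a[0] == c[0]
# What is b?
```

After line 1: a = [12, 16, 20]
After line 2 (b = list(a), copy): a = [12, 16, 20], b = [12, 16, 20]
After line 3 (c = list(a) is a copy, new object): c = [12, 16, 20]
After line 4 (b[0] = 12 * 5 = 60; only b mutates (copy)): a = [12, 16, 20], b = [60, 16, 20], c = [12, 16, 20]
After line 5 (a[0] = 12, c[0] = 12; result = True)

[60, 16, 20]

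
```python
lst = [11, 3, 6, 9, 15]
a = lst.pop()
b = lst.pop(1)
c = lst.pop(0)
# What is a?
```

After line 1: lst = [11, 3, 6, 9, 15]
After line 2 (pop() -> a = 15): lst = [11, 3, 6, 9]
After line 3 (pop(1) -> b = 3): lst = [11, 6, 9]
After line 4 (pop(0) -> c = 11): lst = [6, 9]

15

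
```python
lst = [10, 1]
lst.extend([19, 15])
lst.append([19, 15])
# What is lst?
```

After line 1: lst = [10, 1]
After line 2 (extend unpacks [19, 15]): lst = [10, 1, 19, 15]
After line 3 (append adds [19, 15] as single element): lst = [10, 1, 19, 15, [19, 15]]

[10, 1, 19, 15, [19, 15]]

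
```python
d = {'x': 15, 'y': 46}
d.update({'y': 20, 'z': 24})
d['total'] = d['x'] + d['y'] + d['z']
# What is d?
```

After line 1: d = {'x': 15, 'y': 46}
After line 2 (y overwritten, z added): d = {'x': 15, 'y': 20, 'z': 24}
After line 3 (total = 15 + 20 + 24 = 59): d = {'x': 15, 'y': 20, 'z': 24, 'total': 59}

{'x': 15, 'y': 20, 'z': 24, 'total': 59}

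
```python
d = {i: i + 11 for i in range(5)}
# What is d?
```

{0: 11, 1: 12, 2: 13, 3: 14, 4: 15}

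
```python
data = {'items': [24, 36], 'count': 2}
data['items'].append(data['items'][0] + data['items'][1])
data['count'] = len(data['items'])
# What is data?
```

After line 1: data = {'items': [24, 36], 'count': 2}
After line 2 (append 24 + 36 = 60): data = {'items': [24, 36, 60], 'count': 2}
After line 3 (count = len(items) = 3): data = {'items': [24, 36, 60], 'count': 3}

{'items': [24, 36, 60], 'count': 3}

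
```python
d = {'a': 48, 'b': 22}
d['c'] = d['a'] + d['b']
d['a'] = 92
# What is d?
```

After line 1: d = {'a': 48, 'b': 22}
After line 2 (d['c'] = 48 + 22): d = {'a': 48, 'b': 22, 'c': 70}
After line 3: d = {'a': 92, 'b': 22, 'c': 70}

{'a': 92, 'b': 22, 'c': 70}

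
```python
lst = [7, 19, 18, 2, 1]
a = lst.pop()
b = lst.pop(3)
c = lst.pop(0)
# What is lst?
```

After line 1: lst = [7, 19, 18, 2, 1]
After line 2 (pop() -> a = 1): lst = [7, 19, 18, 2]
After line 3 (pop(3) -> b = 2): lst = [7, 19, 18]
After line 4 (pop(0) -> c = 7): lst = [19, 18]

[19, 18]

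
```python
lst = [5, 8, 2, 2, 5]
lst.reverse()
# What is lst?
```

[5, 2, 2, 8, 5]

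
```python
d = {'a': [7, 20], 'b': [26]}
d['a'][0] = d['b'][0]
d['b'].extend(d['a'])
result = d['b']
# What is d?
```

After line 1: d = {'a': [7, 20], 'b': [26]}
After line 2 (a[0] = b[0] = 26): d = {'a': [26, 20], 'b': [26]}
After line 3 (b.extend(a) appends [26, 20]): d = {'a': [26, 20], 'b': [26, 26, 20]}
After line 4: result = d['b'] = [26, 26, 20]

{'a': [26, 20], 'b': [26, 26, 20]}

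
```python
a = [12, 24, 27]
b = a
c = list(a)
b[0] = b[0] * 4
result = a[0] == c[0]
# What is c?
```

After line 1: a = [12, 24, 27]
After line 2 (b = a, alias): a = [12, 24, 27], b = [12, 24, 27]
After line 3 (c = list(a) is a copy, new object): c = [12, 24, 27]
After line 4 (b[0] = 12 * 4 = 48; mutates shared a/b): a = b = [48, 24, 27], c = [12, 24, 27]
After line 5 (a[0] = 48, c[0] = 12; result = False)

[12, 24, 27]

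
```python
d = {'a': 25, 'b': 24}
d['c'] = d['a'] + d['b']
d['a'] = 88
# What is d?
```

After line 1: d = {'a': 25, 'b': 24}
After line 2 (d['c'] = 25 + 24): d = {'a': 25, 'b': 24, 'c': 49}
After line 3: d = {'a': 88, 'b': 24, 'c': 49}

{'a': 88, 'b': 24, 'c': 49}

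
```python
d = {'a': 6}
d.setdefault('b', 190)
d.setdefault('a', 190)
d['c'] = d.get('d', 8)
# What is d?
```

After line 1: d = {'a': 6}
After line 2 (setdefault adds 'b'=190): d = {'a': 6, 'b': 190}
After line 3 (setdefault 'a' no-op, already exists): d = {'a': 6, 'b': 190}
After line 4 (get('d', 8) returns default since 'd' not in d): d = {'a': 6, 'b': 190, 'c': 8}

{'a': 6, 'b': 190, 'c': 8}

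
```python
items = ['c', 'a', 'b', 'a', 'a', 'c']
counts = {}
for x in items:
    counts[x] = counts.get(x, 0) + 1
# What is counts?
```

Initial: counts = {}, items = ['c', 'a', 'b', 'a', 'a', 'c']
See 'c': counts = {'c': 1}
See 'a': counts = {'c': 1, 'a': 1}
See 'b': counts = {'c': 1, 'a': 1, 'b': 1}
See 'a': counts = {'c': 1, 'a': 2, 'b': 1}
See 'a': counts = {'c': 1, 'a': 3, 'b': 1}
See 'c': counts = {'c': 2, 'a': 3, 'b': 1}

{'c': 2, 'a': 3, 'b': 1}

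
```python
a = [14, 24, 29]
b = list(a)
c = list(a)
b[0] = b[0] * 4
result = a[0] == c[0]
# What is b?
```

After line 1: a = [14, 24, 29]
After line 2 (b = list(a), copy): a = [14, 24, 29], b = [14, 24, 29]
After line 3 (c = list(a) is a copy, new object): c = [14, 24, 29]
After line 4 (b[0] = 14 * 4 = 56; only b mutates (copy)): a = [14, 24, 29], b = [56, 24, 29], c = [14, 24, 29]
After line 5 (a[0] = 14, c[0] = 14; result = True)

[56, 24, 29]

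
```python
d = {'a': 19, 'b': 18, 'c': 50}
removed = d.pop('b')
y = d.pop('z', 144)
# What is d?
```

After line 1: d = {'a': 19, 'b': 18, 'c': 50}
After line 2 (pop 'b' returns 18): d = {'a': 19, 'c': 50}, removed = 18
After line 3 (pop 'z' missing, returns default 144): d = {'a': 19, 'c': 50}, y = 144

{'a': 19, 'c': 50}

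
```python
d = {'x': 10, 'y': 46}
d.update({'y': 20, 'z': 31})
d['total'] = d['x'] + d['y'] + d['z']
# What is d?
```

After line 1: d = {'x': 10, 'y': 46}
After line 2 (y overwritten, z added): d = {'x': 10, 'y': 20, 'z': 31}
After line 3 (total = 10 + 20 + 31 = 61): d = {'x': 10, 'y': 20, 'z': 31, 'total': 61}

{'x': 10, 'y': 20, 'z': 31, 'total': 61}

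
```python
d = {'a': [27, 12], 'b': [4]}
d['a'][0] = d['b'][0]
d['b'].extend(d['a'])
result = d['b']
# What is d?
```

After line 1: d = {'a': [27, 12], 'b': [4]}
After line 2 (a[0] = b[0] = 4): d = {'a': [4, 12], 'b': [4]}
After line 3 (b.extend(a) appends [4, 12]): d = {'a': [4, 12], 'b': [4, 4, 12]}
After line 4: result = d['b'] = [4, 4, 12]

{'a': [4, 12], 'b': [4, 4, 12]}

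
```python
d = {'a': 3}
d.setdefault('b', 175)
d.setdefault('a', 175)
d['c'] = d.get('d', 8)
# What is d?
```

After line 1: d = {'a': 3}
After line 2 (setdefault adds 'b'=175): d = {'a': 3, 'b': 175}
After line 3 (setdefault 'a' no-op, already exists): d = {'a': 3, 'b': 175}
After line 4 (get('d', 8) returns default since 'd' not in d): d = {'a': 3, 'b': 175, 'c': 8}

{'a': 3, 'b': 175, 'c': 8}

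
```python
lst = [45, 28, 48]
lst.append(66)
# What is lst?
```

[45, 28, 48, 66]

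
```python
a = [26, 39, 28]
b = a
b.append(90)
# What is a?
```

After line 1: a = [26, 39, 28]
After line 2 (b = a is an alias, same object): a = [26, 39, 28], b = [26, 39, 28]
After line 3 (b.append mutates the shared list): a = [26, 39, 28, 90], b = [26, 39, 28, 90]

[26, 39, 28, 90]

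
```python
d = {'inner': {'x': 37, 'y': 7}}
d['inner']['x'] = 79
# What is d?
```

After line 1: d = {'inner': {'x': 37, 'y': 7}}
After line 2 (inner x overwritten): d = {'inner': {'x': 79, 'y': 7}}

{'inner': {'x': 79, 'y': 7}}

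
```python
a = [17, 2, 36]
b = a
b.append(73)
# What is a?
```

After line 1: a = [17, 2, 36]
After line 2 (b = a is an alias, same object): a = [17, 2, 36], b = [17, 2, 36]
After line 3 (b.append mutates the shared list): a = [17, 2, 36, 73], b = [17, 2, 36, 73]

[17, 2, 36, 73]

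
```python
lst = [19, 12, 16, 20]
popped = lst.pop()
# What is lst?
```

[19, 12, 16]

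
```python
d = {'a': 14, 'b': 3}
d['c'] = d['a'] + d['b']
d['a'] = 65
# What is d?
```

After line 1: d = {'a': 14, 'b': 3}
After line 2 (d['c'] = 14 + 3): d = {'a': 14, 'b': 3, 'c': 17}
After line 3: d = {'a': 65, 'b': 3, 'c': 17}

{'a': 65, 'b': 3, 'c': 17}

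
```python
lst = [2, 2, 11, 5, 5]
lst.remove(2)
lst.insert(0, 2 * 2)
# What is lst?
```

After line 1: lst = [2, 2, 11, 5, 5]
After line 2 (remove first 2): lst = [2, 11, 5, 5]
After line 3 (insert 4 at index 0): lst = [4, 2, 11, 5, 5]

[4, 2, 11, 5, 5]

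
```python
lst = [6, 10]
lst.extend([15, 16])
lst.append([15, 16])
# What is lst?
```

After line 1: lst = [6, 10]
After line 2 (extend unpacks [15, 16]): lst = [6, 10, 15, 16]
After line 3 (append adds [15, 16] as single element): lst = [6, 10, 15, 16, [15, 16]]

[6, 10, 15, 16, [15, 16]]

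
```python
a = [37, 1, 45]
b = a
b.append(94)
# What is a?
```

After line 1: a = [37, 1, 45]
After line 2 (b = a is an alias, same object): a = [37, 1, 45], b = [37, 1, 45]
After line 3 (b.append mutates the shared list): a = [37, 1, 45, 94], b = [37, 1, 45, 94]

[37, 1, 45, 94]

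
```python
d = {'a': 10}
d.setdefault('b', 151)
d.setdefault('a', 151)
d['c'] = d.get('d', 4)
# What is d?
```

After line 1: d = {'a': 10}
After line 2 (setdefault adds 'b'=151): d = {'a': 10, 'b': 151}
After line 3 (setdefault 'a' no-op, already exists): d = {'a': 10, 'b': 151}
After line 4 (get('d', 4) returns default since 'd' not in d): d = {'a': 10, 'b': 151, 'c': 4}

{'a': 10, 'b': 151, 'c': 4}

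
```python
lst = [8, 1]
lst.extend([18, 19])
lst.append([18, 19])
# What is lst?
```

After line 1: lst = [8, 1]
After line 2 (extend unpacks [18, 19]): lst = [8, 1, 18, 19]
After line 3 (append adds [18, 19] as single element): lst = [8, 1, 18, 19, [18, 19]]

[8, 1, 18, 19, [18, 19]]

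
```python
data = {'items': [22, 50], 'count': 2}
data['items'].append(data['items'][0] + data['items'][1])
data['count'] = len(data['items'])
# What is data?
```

After line 1: data = {'items': [22, 50], 'count': 2}
After line 2 (append 22 + 50 = 72): data = {'items': [22, 50, 72], 'count': 2}
After line 3 (count = len(items) = 3): data = {'items': [22, 50, 72], 'count': 3}

{'items': [22, 50, 72], 'count': 3}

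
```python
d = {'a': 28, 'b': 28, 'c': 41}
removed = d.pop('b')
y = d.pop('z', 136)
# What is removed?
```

After line 1: d = {'a': 28, 'b': 28, 'c': 41}
After line 2 (pop 'b' returns 28): d = {'a': 28, 'c': 41}, removed = 28
After line 3 (pop 'z' missing, returns default 136): d = {'a': 28, 'c': 41}, y = 136

28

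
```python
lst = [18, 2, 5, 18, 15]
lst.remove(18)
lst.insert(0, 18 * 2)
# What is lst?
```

After line 1: lst = [18, 2, 5, 18, 15]
After line 2 (remove first 18): lst = [2, 5, 18, 15]
After line 3 (insert 36 at index 0): lst = [36, 2, 5, 18, 15]

[36, 2, 5, 18, 15]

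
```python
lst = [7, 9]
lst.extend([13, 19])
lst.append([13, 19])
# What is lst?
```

After line 1: lst = [7, 9]
After line 2 (extend unpacks [13, 19]): lst = [7, 9, 13, 19]
After line 3 (append adds [13, 19] as single element): lst = [7, 9, 13, 19, [13, 19]]

[7, 9, 13, 19, [13, 19]]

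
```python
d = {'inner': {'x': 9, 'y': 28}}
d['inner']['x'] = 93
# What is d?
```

After line 1: d = {'inner': {'x': 9, 'y': 28}}
After line 2 (inner x overwritten): d = {'inner': {'x': 93, 'y': 28}}

{'inner': {'x': 93, 'y': 28}}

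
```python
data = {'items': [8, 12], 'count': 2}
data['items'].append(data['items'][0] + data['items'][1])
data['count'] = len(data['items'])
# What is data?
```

After line 1: data = {'items': [8, 12], 'count': 2}
After line 2 (append 8 + 12 = 20): data = {'items': [8, 12, 20], 'count': 2}
After line 3 (count = len(items) = 3): data = {'items': [8, 12, 20], 'count': 3}

{'items': [8, 12, 20], 'count': 3}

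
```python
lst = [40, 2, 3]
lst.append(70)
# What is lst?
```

[40, 2, 3, 70]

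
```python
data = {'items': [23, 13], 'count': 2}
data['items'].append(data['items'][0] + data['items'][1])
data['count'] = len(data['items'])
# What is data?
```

After line 1: data = {'items': [23, 13], 'count': 2}
After line 2 (append 23 + 13 = 36): data = {'items': [23, 13, 36], 'count': 2}
After line 3 (count = len(items) = 3): data = {'items': [23, 13, 36], 'count': 3}

{'items': [23, 13, 36], 'count': 3}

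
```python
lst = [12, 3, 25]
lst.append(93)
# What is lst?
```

[12, 3, 25, 93]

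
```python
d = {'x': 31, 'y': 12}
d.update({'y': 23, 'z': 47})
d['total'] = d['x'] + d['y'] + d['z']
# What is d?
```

After line 1: d = {'x': 31, 'y': 12}
After line 2 (y overwritten, z added): d = {'x': 31, 'y': 23, 'z': 47}
After line 3 (total = 31 + 23 + 47 = 101): d = {'x': 31, 'y': 23, 'z': 47, 'total': 101}

{'x': 31, 'y': 23, 'z': 47, 'total': 101}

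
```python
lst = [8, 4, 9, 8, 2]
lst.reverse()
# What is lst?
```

[2, 8, 9, 4, 8]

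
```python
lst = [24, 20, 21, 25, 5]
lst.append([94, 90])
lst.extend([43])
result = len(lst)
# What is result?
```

After line 1: lst = [24, 20, 21, 25, 5]
After line 2 (append adds [94, 90] as single element): lst = [24, 20, 21, 25, 5, [94, 90]]
After line 3 (extend unpacks [43], adds 43): lst = [24, 20, 21, 25, 5, [94, 90], 43]
After line 4: result = len(lst) = 7

7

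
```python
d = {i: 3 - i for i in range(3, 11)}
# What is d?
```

{3: 0, 4: -1, 5: -2, 6: -3, 7: -4, 8: -5, 9: -6, 10: -7}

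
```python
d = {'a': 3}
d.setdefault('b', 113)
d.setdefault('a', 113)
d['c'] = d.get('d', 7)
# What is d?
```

After line 1: d = {'a': 3}
After line 2 (setdefault adds 'b'=113): d = {'a': 3, 'b': 113}
After line 3 (setdefault 'a' no-op, already exists): d = {'a': 3, 'b': 113}
After line 4 (get('d', 7) returns default since 'd' not in d): d = {'a': 3, 'b': 113, 'c': 7}

{'a': 3, 'b': 113, 'c': 7}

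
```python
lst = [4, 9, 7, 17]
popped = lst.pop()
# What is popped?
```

17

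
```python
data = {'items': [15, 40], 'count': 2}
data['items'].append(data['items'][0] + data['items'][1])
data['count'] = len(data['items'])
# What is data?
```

After line 1: data = {'items': [15, 40], 'count': 2}
After line 2 (append 15 + 40 = 55): data = {'items': [15, 40, 55], 'count': 2}
After line 3 (count = len(items) = 3): data = {'items': [15, 40, 55], 'count': 3}

{'items': [15, 40, 55], 'count': 3}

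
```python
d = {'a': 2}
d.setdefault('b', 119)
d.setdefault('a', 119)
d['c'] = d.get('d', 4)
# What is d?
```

After line 1: d = {'a': 2}
After line 2 (setdefault adds 'b'=119): d = {'a': 2, 'b': 119}
After line 3 (setdefault 'a' no-op, already exists): d = {'a': 2, 'b': 119}
After line 4 (get('d', 4) returns default since 'd' not in d): d = {'a': 2, 'b': 119, 'c': 4}

{'a': 2, 'b': 119, 'c': 4}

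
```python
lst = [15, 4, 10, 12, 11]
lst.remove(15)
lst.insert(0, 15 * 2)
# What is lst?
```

After line 1: lst = [15, 4, 10, 12, 11]
After line 2 (remove first 15): lst = [4, 10, 12, 11]
After line 3 (insert 30 at index 0): lst = [30, 4, 10, 12, 11]

[30, 4, 10, 12, 11]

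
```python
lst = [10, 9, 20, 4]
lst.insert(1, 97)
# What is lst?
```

[10, 97, 9, 20, 4]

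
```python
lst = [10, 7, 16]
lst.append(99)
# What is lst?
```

[10, 7, 16, 99]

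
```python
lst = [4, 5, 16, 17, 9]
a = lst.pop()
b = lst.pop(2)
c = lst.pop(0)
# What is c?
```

After line 1: lst = [4, 5, 16, 17, 9]
After line 2 (pop() -> a = 9): lst = [4, 5, 16, 17]
After line 3 (pop(2) -> b = 16): lst = [4, 5, 17]
After line 4 (pop(0) -> c = 4): lst = [5, 17]

4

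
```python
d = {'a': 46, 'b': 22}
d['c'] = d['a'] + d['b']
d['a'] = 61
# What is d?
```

After line 1: d = {'a': 46, 'b': 22}
After line 2 (d['c'] = 46 + 22): d = {'a': 46, 'b': 22, 'c': 68}
After line 3: d = {'a': 61, 'b': 22, 'c': 68}

{'a': 61, 'b': 22, 'c': 68}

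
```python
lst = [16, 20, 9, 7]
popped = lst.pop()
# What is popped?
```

7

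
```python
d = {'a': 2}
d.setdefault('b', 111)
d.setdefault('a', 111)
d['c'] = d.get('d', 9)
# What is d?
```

After line 1: d = {'a': 2}
After line 2 (setdefault adds 'b'=111): d = {'a': 2, 'b': 111}
After line 3 (setdefault 'a' no-op, already exists): d = {'a': 2, 'b': 111}
After line 4 (get('d', 9) returns default since 'd' not in d): d = {'a': 2, 'b': 111, 'c': 9}

{'a': 2, 'b': 111, 'c': 9}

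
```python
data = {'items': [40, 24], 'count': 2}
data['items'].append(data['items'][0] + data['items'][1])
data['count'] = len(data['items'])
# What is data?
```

After line 1: data = {'items': [40, 24], 'count': 2}
After line 2 (append 40 + 24 = 64): data = {'items': [40, 24, 64], 'count': 2}
After line 3 (count = len(items) = 3): data = {'items': [40, 24, 64], 'count': 3}

{'items': [40, 24, 64], 'count': 3}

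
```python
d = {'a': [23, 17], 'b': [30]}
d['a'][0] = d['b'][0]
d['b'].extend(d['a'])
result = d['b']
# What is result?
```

After line 1: d = {'a': [23, 17], 'b': [30]}
After line 2 (a[0] = b[0] = 30): d = {'a': [30, 17], 'b': [30]}
After line 3 (b.extend(a) appends [30, 17]): d = {'a': [30, 17], 'b': [30, 30, 17]}
After line 4: result = d['b'] = [30, 30, 17]

[30, 30, 17]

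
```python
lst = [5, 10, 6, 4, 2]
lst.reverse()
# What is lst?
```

[2, 4, 6, 10, 5]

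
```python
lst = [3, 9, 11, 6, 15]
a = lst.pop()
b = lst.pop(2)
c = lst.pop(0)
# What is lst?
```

After line 1: lst = [3, 9, 11, 6, 15]
After line 2 (pop() -> a = 15): lst = [3, 9, 11, 6]
After line 3 (pop(2) -> b = 11): lst = [3, 9, 6]
After line 4 (pop(0) -> c = 3): lst = [9, 6]

[9, 6]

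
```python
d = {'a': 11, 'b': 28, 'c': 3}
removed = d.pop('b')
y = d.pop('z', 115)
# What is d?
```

After line 1: d = {'a': 11, 'b': 28, 'c': 3}
After line 2 (pop 'b' returns 28): d = {'a': 11, 'c': 3}, removed = 28
After line 3 (pop 'z' missing, returns default 115): d = {'a': 11, 'c': 3}, y = 115

{'a': 11, 'c': 3}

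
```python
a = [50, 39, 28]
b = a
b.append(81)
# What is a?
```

After line 1: a = [50, 39, 28]
After line 2 (b = a is an alias, same object): a = [50, 39, 28], b = [50, 39, 28]
After line 3 (b.append mutates the shared list): a = [50, 39, 28, 81], b = [50, 39, 28, 81]

[50, 39, 28, 81]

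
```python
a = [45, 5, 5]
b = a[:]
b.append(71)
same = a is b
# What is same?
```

After line 1: a = [45, 5, 5]
After line 2 (b = a[:] is a shallow copy, new object): a = [45, 5, 5], b = [45, 5, 5]
After line 3 (append only mutates b): a = [45, 5, 5], b = [45, 5, 5, 71]
After line 4 (same = a is b; different objects -> False): same = False

False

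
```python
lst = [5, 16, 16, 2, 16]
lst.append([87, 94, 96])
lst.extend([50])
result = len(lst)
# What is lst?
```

After line 1: lst = [5, 16, 16, 2, 16]
After line 2 (append adds [87, 94, 96] as single element): lst = [5, 16, 16, 2, 16, [87, 94, 96]]
After line 3 (extend unpacks [50], adds 50): lst = [5, 16, 16, 2, 16, [87, 94, 96], 50]
After line 4: result = len(lst) = 7

[5, 16, 16, 2, 16, [87, 94, 96], 50]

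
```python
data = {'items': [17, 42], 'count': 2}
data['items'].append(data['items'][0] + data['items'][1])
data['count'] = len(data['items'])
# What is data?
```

After line 1: data = {'items': [17, 42], 'count': 2}
After line 2 (append 17 + 42 = 59): data = {'items': [17, 42, 59], 'count': 2}
After line 3 (count = len(items) = 3): data = {'items': [17, 42, 59], 'count': 3}

{'items': [17, 42, 59], 'count': 3}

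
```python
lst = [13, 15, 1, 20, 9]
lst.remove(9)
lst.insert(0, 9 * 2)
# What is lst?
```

After line 1: lst = [13, 15, 1, 20, 9]
After line 2 (remove first 9): lst = [13, 15, 1, 20]
After line 3 (insert 18 at index 0): lst = [18, 13, 15, 1, 20]

[18, 13, 15, 1, 20]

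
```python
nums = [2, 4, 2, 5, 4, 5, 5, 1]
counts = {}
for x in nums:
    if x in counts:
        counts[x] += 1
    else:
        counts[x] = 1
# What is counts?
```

Initial: counts = {}, nums = [2, 4, 2, 5, 4, 5, 5, 1]
See 2: counts = {2: 1}
See 4: counts = {2: 1, 4: 1}
See 2: counts = {2: 2, 4: 1}
See 5: counts = {2: 2, 4: 1, 5: 1}
See 4: counts = {2: 2, 4: 2, 5: 1}
See 5: counts = {2: 2, 4: 2, 5: 2}
See 5: counts = {2: 2, 4: 2, 5: 3}
See 1: counts = {2: 2, 4: 2, 5: 3, 1: 1}

{2: 2, 4: 2, 5: 3, 1: 1}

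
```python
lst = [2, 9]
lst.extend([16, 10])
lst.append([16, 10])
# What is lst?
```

After line 1: lst = [2, 9]
After line 2 (extend unpacks [16, 10]): lst = [2, 9, 16, 10]
After line 3 (append adds [16, 10] as single element): lst = [2, 9, 16, 10, [16, 10]]

[2, 9, 16, 10, [16, 10]]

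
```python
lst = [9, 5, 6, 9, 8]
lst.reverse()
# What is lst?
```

[8, 9, 6, 5, 9]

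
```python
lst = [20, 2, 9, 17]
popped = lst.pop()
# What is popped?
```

17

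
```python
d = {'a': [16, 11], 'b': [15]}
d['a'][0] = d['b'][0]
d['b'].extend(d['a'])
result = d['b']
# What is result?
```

After line 1: d = {'a': [16, 11], 'b': [15]}
After line 2 (a[0] = b[0] = 15): d = {'a': [15, 11], 'b': [15]}
After line 3 (b.extend(a) appends [15, 11]): d = {'a': [15, 11], 'b': [15, 15, 11]}
After line 4: result = d['b'] = [15, 15, 11]

[15, 15, 11]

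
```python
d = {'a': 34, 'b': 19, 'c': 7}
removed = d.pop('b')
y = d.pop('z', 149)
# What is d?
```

After line 1: d = {'a': 34, 'b': 19, 'c': 7}
After line 2 (pop 'b' returns 19): d = {'a': 34, 'c': 7}, removed = 19
After line 3 (pop 'z' missing, returns default 149): d = {'a': 34, 'c': 7}, y = 149

{'a': 34, 'c': 7}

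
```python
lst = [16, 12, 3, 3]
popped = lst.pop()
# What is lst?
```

[16, 12, 3]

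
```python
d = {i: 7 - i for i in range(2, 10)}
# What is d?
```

{2: 5, 3: 4, 4: 3, 5: 2, 6: 1, 7: 0, 8: -1, 9: -2}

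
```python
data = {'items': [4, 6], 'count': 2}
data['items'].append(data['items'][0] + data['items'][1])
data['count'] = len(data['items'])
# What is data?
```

After line 1: data = {'items': [4, 6], 'count': 2}
After line 2 (append 4 + 6 = 10): data = {'items': [4, 6, 10], 'count': 2}
After line 3 (count = len(items) = 3): data = {'items': [4, 6, 10], 'count': 3}

{'items': [4, 6, 10], 'count': 3}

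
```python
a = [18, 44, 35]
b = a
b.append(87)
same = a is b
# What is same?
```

After line 1: a = [18, 44, 35]
After line 2 (b = a is an alias, same object): a = [18, 44, 35], b = [18, 44, 35]
After line 3 (b.append mutates the shared list): a = [18, 44, 35, 87], b = [18, 44, 35, 87]
After line 4 (same = a is b; same object -> True): same = True

True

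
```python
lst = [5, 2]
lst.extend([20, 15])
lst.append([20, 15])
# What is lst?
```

After line 1: lst = [5, 2]
After line 2 (extend unpacks [20, 15]): lst = [5, 2, 20, 15]
After line 3 (append adds [20, 15] as single element): lst = [5, 2, 20, 15, [20, 15]]

[5, 2, 20, 15, [20, 15]]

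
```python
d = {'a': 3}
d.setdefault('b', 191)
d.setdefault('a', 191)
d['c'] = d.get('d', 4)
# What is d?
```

After line 1: d = {'a': 3}
After line 2 (setdefault adds 'b'=191): d = {'a': 3, 'b': 191}
After line 3 (setdefault 'a' no-op, already exists): d = {'a': 3, 'b': 191}
After line 4 (get('d', 4) returns default since 'd' not in d): d = {'a': 3, 'b': 191, 'c': 4}

{'a': 3, 'b': 191, 'c': 4}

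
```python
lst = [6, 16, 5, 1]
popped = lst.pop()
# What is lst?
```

[6, 16, 5]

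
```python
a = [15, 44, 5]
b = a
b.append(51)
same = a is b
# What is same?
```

After line 1: a = [15, 44, 5]
After line 2 (b = a is an alias, same object): a = [15, 44, 5], b = [15, 44, 5]
After line 3 (b.append mutates the shared list): a = [15, 44, 5, 51], b = [15, 44, 5, 51]
After line 4 (same = a is b; same object -> True): same = True

True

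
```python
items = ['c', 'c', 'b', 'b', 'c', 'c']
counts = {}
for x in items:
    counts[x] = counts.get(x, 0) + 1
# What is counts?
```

Initial: counts = {}, items = ['c', 'c', 'b', 'b', 'c', 'c']
See 'c': counts = {'c': 1}
See 'c': counts = {'c': 2}
See 'b': counts = {'c': 2, 'b': 1}
See 'b': counts = {'c': 2, 'b': 2}
See 'c': counts = {'c': 3, 'b': 2}
See 'c': counts = {'c': 4, 'b': 2}

{'c': 4, 'b': 2}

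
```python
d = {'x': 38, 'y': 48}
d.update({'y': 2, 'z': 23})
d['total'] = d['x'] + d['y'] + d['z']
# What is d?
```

After line 1: d = {'x': 38, 'y': 48}
After line 2 (y overwritten, z added): d = {'x': 38, 'y': 2, 'z': 23}
After line 3 (total = 38 + 2 + 23 = 63): d = {'x': 38, 'y': 2, 'z': 23, 'total': 63}

{'x': 38, 'y': 2, 'z': 23, 'total': 63}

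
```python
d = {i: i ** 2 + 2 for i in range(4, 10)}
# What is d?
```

{4: 18, 5: 27, 6: 38, 7: 51, 8: 66, 9: 83}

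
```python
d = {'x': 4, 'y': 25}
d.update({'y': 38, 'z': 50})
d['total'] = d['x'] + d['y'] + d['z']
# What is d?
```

After line 1: d = {'x': 4, 'y': 25}
After line 2 (y overwritten, z added): d = {'x': 4, 'y': 38, 'z': 50}
After line 3 (total = 4 + 38 + 50 = 92): d = {'x': 4, 'y': 38, 'z': 50, 'total': 92}

{'x': 4, 'y': 38, 'z': 50, 'total': 92}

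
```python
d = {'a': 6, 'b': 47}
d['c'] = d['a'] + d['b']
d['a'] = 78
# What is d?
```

After line 1: d = {'a': 6, 'b': 47}
After line 2 (d['c'] = 6 + 47): d = {'a': 6, 'b': 47, 'c': 53}
After line 3: d = {'a': 78, 'b': 47, 'c': 53}

{'a': 78, 'b': 47, 'c': 53}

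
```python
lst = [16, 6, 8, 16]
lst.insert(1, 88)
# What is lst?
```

[16, 88, 6, 8, 16]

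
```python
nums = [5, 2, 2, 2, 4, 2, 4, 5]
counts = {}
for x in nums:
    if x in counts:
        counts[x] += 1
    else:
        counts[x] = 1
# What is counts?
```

Initial: counts = {}, nums = [5, 2, 2, 2, 4, 2, 4, 5]
See 5: counts = {5: 1}
See 2: counts = {5: 1, 2: 1}
See 2: counts = {5: 1, 2: 2}
See 2: counts = {5: 1, 2: 3}
See 4: counts = {5: 1, 2: 3, 4: 1}
See 2: counts = {5: 1, 2: 4, 4: 1}
See 4: counts = {5: 1, 2: 4, 4: 2}
See 5: counts = {5: 2, 2: 4, 4: 2}

{5: 2, 2: 4, 4: 2}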